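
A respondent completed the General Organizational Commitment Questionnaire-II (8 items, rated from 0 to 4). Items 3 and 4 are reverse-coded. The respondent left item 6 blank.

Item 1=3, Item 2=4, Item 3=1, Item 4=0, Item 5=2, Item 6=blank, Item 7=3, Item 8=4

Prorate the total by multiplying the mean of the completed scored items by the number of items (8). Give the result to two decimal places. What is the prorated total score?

26.29

Reverse-coded (reversed = (0+4) − raw = 4 − raw):
  item 3: 4 − 1 = 3
  item 4: 4 − 0 = 4
Completed scored items (7 of 8): 3, 4, 3, 4, 2, 3, 4; sum = 23.
Person mean = 23 / 7 ≈ 3.2857
Prorated total = (23 / 7) × 8 = 26.29 (to 2 dp)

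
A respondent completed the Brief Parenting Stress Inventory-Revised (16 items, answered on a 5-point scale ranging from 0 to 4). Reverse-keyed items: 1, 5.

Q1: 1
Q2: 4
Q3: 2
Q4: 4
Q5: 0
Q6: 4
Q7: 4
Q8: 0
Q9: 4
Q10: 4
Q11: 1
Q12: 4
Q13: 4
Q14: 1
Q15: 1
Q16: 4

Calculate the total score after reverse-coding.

48

Raw sum = 42. Reverse-keyed items: 1, 5; their raw sum = 1.
Each reversal replaces raw with 4 − raw, changing the total by 4 − 2·raw per item.
Total = 42 + 2·4 − 2·1 = 42 + 8 − 2 = 48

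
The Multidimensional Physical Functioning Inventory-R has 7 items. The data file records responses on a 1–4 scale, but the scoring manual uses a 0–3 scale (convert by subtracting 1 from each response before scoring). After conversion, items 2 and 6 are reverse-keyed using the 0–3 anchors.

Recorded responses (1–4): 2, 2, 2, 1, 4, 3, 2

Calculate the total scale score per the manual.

Convert to 0–3: 1, 1, 1, 0, 3, 2, 1
Reverse-coded (on a 0–3 scale, reversed = 3 − raw):
  item 2: 3 − 1 = 2
  item 6: 3 − 2 = 1
Scored: 1, 2, 1, 0, 3, 1, 1
Total = 9

9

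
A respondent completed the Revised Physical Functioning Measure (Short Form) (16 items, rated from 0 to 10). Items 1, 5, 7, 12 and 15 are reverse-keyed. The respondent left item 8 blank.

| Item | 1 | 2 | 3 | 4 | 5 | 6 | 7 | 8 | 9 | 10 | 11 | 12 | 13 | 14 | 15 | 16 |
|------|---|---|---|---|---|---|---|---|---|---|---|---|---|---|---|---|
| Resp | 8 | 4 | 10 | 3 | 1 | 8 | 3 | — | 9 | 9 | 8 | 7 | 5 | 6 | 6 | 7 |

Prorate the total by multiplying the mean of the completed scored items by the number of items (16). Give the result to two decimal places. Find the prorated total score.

100.27

Reverse-coded (on a 0–10 scale, reversed = 10 − raw):
  item 1: 10 − 8 = 2
  item 5: 10 − 1 = 9
  item 7: 10 − 3 = 7
  item 12: 10 − 7 = 3
  item 15: 10 − 6 = 4
Completed scored items (15 of 16): 2, 4, 10, 3, 9, 8, 7, 9, 9, 8, 3, 5, 6, 4, 7; sum = 94.
Person mean = 94 / 15 ≈ 6.2667
Prorated total = (94 / 15) × 16 = 100.27 (to 2 dp)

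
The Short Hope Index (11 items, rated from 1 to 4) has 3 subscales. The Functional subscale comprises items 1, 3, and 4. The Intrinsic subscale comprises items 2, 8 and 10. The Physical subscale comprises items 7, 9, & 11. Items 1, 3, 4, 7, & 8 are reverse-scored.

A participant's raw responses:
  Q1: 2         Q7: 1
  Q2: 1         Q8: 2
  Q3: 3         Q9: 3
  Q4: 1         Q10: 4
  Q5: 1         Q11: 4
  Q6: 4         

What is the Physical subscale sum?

Physical items: 7, 9, 11.
Of these, item 7 is reverse-scored; reversed = (1+4) − raw = 5 − raw.
  item 7: 5 − 1 = 4
  item 9: 3
  item 11: 4
Sum = 4 + 3 + 4 = 11

11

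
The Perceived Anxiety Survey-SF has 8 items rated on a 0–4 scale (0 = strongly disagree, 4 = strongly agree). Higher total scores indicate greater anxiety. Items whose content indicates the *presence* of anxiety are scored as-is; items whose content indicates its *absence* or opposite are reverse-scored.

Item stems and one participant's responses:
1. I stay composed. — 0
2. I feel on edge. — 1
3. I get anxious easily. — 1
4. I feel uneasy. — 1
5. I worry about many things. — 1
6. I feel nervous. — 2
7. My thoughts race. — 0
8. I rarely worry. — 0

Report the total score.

Items 1, 8 describe the absence/opposite of anxiety → reverse-score.
reverse-coded value = 4 − response.
  item 1: 4 − 0 = 4
  item 2: 1
  item 3: 1
  item 4: 1
  item 5: 1
  item 6: 2
  item 7: 0
  item 8: 4 − 0 = 4
Total = 4 + 1 + 1 + 1 + 1 + 2 + 0 + 4 = 14

14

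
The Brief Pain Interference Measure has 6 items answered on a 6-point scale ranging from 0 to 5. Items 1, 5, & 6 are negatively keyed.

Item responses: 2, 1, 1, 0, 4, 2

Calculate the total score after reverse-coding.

9

Reversing items 1, 5 and 6 with 5 − raw:
Total = (5−2) + 1 + 1 + 0 + (5−4) + (5−2)
      = 3 + 1 + 1 + 0 + 1 + 3 = 9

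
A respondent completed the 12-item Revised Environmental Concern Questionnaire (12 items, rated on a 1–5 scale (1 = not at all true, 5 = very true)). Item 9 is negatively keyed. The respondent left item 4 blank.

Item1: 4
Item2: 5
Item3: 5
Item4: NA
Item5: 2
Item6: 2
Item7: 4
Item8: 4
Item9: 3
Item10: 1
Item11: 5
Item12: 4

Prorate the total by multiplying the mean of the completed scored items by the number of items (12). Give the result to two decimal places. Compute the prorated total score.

Reverse-coded (on a 1–5 scale, reversed = 6 − raw):
  item 9: 6 − 3 = 3
Completed scored items (11 of 12): 4, 5, 5, 2, 2, 4, 4, 3, 1, 5, 4; sum = 39.
Person mean = 39 / 11 ≈ 3.5455
Prorated total = (39 / 11) × 12 = 42.55 (to 2 dp)

42.55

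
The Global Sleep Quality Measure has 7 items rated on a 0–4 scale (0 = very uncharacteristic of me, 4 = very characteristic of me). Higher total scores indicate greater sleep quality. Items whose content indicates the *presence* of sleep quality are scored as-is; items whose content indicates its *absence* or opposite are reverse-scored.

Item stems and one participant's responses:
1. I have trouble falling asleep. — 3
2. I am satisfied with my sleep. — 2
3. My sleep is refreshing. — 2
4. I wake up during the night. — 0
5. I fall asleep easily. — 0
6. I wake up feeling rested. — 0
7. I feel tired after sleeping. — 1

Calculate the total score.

12

Items 1, 4, 7 describe the absence/opposite of sleep quality → reverse-score.
reverse-coded value = 4 − response.
  item 1: 4 − 3 = 1
  item 2: 2
  item 3: 2
  item 4: 4 − 0 = 4
  item 5: 0
  item 6: 0
  item 7: 4 − 1 = 3
Total = 1 + 2 + 2 + 4 + 0 + 0 + 3 = 12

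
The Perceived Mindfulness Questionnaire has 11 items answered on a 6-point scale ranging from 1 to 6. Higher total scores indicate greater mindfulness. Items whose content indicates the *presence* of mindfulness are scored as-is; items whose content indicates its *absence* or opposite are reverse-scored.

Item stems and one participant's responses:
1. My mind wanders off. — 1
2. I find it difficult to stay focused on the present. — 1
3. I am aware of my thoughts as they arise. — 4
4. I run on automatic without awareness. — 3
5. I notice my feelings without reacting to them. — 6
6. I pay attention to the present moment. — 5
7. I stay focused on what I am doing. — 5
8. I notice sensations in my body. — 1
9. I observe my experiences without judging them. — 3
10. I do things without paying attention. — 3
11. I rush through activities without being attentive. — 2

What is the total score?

49

Items 1, 2, 4, 10, 11 describe the absence/opposite of mindfulness → reverse-score.
on a 1–6 scale, reversed = 7 − raw.
  item 1: 7 − 1 = 6
  item 2: 7 − 1 = 6
  item 3: 4
  item 4: 7 − 3 = 4
  item 5: 6
  item 6: 5
  item 7: 5
  item 8: 1
  item 9: 3
  item 10: 7 − 3 = 4
  item 11: 7 − 2 = 5
Total = 6 + 6 + 4 + 4 + 6 + 5 + 5 + 1 + 3 + 4 + 5 = 49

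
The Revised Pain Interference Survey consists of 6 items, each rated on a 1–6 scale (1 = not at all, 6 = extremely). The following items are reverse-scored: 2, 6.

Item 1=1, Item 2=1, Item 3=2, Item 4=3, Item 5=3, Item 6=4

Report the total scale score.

18

Raw sum = 14. Reverse-scored items: 2, 6; their raw sum = 5.
Each reversal replaces raw with 7 − raw, changing the total by 7 − 2·raw per item.
Total = 14 + 2·7 − 2·5 = 14 + 14 − 10 = 18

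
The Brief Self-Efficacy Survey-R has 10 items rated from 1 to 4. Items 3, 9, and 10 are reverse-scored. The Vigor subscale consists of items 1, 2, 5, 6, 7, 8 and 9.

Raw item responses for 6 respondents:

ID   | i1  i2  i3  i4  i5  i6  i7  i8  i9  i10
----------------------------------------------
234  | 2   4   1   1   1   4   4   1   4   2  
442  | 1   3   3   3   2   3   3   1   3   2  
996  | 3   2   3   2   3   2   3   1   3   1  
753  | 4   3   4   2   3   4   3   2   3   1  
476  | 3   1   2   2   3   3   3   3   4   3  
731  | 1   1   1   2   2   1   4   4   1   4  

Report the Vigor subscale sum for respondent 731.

17

Respondent 731 raw: 1, 1, 1, 2, 2, 1, 4, 4, 1, 4.
Vigor items: 1, 2, 5, 6, 7, 8, 9.
Reverse-coded (reversed = (1+4) − raw = 5 − raw):
  item 1: 1
  item 2: 1
  item 5: 2
  item 6: 1
  item 7: 4
  item 8: 4
  item 9: 5 − 1 = 4
Sum = 1 + 1 + 2 + 1 + 4 + 4 + 4 = 17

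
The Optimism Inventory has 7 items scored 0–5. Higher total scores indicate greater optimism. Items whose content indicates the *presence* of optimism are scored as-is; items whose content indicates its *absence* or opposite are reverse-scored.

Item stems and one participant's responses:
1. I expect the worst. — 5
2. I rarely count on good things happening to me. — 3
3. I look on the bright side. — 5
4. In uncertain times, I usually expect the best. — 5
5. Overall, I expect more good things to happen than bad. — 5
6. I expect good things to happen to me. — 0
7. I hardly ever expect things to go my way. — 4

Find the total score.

Items 1, 2, 7 describe the absence/opposite of optimism → reverse-score.
on a 0–5 scale, reversed = 5 − raw.
  item 1: 5 − 5 = 0
  item 2: 5 − 3 = 2
  item 3: 5
  item 4: 5
  item 5: 5
  item 6: 0
  item 7: 5 − 4 = 1
Total = 0 + 2 + 5 + 5 + 5 + 0 + 1 = 18

18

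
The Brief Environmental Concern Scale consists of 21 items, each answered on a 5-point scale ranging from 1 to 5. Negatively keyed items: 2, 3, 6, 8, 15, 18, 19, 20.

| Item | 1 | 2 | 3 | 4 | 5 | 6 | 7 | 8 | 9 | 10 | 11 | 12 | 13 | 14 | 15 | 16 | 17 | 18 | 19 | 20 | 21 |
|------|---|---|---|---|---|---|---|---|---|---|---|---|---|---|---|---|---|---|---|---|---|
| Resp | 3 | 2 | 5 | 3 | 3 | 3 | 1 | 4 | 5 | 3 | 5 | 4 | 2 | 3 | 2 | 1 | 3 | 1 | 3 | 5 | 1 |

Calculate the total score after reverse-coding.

Negatively keyed items use 6 − raw:
  item 2: 6 − 2 = 4
  item 3: 6 − 5 = 1
  item 6: 6 − 3 = 3
  item 8: 6 − 4 = 2
  item 15: 6 − 2 = 4
  item 18: 6 − 1 = 5
  item 19: 6 − 3 = 3
  item 20: 6 − 5 = 1
After reverse-coding: 3, 4, 1, 3, 3, 3, 1, 2, 5, 3, 5, 4, 2, 3, 4, 1, 3, 5, 3, 1, 1
Total = 3 + 4 + 1 + 3 + 3 + 3 + 1 + 2 + 5 + 3 + 5 + 4 + 2 + 3 + 4 + 1 + 3 + 5 + 3 + 1 + 1 = 60

60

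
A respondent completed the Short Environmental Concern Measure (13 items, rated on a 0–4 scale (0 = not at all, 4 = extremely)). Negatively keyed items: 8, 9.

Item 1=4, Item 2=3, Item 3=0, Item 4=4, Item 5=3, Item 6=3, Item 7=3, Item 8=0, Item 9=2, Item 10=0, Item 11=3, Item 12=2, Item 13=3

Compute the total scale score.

Reversing items 8 and 9 with 4 − raw:
Total = 4 + 3 + 0 + 4 + 3 + 3 + 3 + (4−0) + (4−2) + 0 + 3 + 2 + 3
      = 4 + 3 + 0 + 4 + 3 + 3 + 3 + 4 + 2 + 0 + 3 + 2 + 3 = 34

34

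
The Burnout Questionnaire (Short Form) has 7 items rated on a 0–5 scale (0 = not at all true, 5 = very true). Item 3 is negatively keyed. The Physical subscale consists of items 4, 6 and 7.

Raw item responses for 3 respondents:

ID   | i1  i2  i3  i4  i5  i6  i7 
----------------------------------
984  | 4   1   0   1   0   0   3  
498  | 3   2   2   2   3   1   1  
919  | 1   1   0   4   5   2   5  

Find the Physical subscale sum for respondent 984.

Respondent 984 raw: 4, 1, 0, 1, 0, 0, 3.
Physical items: 4, 6, 7.
Reverse-coded (on a 0–5 scale, reversed = 5 − raw):
  item 4: 1
  item 6: 0
  item 7: 3
Sum = 1 + 0 + 3 = 4

4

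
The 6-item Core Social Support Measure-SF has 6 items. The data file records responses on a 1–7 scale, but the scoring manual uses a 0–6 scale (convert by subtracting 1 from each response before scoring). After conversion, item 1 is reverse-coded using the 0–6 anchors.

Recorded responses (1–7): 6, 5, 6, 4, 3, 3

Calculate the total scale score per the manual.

Convert to 0–6: 5, 4, 5, 3, 2, 2
Reverse-coded (reverse-coded value = 6 − response):
  item 1: 6 − 5 = 1
Scored: 1, 4, 5, 3, 2, 2
Total = 17

17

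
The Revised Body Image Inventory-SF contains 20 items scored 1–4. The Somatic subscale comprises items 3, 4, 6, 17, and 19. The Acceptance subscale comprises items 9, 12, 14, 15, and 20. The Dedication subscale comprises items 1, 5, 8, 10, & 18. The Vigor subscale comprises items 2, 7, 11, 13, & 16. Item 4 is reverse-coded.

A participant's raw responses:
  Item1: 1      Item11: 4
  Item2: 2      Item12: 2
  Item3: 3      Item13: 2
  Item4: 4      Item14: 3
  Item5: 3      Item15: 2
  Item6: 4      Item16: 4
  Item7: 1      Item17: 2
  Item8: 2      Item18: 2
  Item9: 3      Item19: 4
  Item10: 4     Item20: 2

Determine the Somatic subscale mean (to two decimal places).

Somatic items: 3, 4, 6, 17, 19.
Of these, item 4 is reverse-coded; reversed = (1+4) − raw = 5 − raw.
  item 3: 3
  item 4: 5 − 4 = 1
  item 6: 4
  item 17: 2
  item 19: 4
Sum = 3 + 1 + 4 + 2 + 4 = 14
Mean = 14 / 5 = 2.80

2.80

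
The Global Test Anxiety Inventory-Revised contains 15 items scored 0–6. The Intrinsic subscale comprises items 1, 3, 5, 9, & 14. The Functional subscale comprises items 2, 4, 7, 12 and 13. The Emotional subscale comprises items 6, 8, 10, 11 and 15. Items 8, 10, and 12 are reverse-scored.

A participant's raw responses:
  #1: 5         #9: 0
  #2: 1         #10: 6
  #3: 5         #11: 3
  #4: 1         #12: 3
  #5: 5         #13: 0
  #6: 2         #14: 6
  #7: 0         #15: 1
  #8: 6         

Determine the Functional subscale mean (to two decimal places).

1.00

Functional items: 2, 4, 7, 12, 13.
Of these, item 12 is reverse-scored; reverse-coded value = 6 − response.
  item 2: 1
  item 4: 1
  item 7: 0
  item 12: 6 − 3 = 3
  item 13: 0
Sum = 1 + 1 + 0 + 3 + 0 = 5
Mean = 5 / 5 = 1.00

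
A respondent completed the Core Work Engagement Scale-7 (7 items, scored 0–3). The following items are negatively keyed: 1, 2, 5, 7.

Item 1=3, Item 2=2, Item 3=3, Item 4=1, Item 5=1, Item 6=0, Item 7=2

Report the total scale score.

8

Negatively keyed items use 3 − raw:
  item 1: 3 − 3 = 0
  item 2: 3 − 2 = 1
  item 5: 3 − 1 = 2
  item 7: 3 − 2 = 1
After reverse-coding: 0, 1, 3, 1, 2, 0, 1
Total = 0 + 1 + 3 + 1 + 2 + 0 + 1 = 8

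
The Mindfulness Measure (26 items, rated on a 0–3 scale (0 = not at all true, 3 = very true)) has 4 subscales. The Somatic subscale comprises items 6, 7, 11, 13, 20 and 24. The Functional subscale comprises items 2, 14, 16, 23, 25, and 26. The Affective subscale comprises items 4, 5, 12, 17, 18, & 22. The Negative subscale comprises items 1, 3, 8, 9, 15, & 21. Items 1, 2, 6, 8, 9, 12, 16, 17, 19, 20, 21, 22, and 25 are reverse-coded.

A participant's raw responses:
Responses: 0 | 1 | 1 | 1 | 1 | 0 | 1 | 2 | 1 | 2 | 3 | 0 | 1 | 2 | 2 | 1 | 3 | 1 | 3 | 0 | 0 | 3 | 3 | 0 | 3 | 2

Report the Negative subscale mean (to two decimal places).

2.00

Negative items: 1, 3, 8, 9, 15, 21.
Of these, items 1, 8, 9, and 21 are reverse-coded; reversed = (0+3) − raw = 3 − raw.
  item 1: 3 − 0 = 3
  item 3: 1
  item 8: 3 − 2 = 1
  item 9: 3 − 1 = 2
  item 15: 2
  item 21: 3 − 0 = 3
Sum = 3 + 1 + 1 + 2 + 2 + 3 = 12
Mean = 12 / 6 = 2.00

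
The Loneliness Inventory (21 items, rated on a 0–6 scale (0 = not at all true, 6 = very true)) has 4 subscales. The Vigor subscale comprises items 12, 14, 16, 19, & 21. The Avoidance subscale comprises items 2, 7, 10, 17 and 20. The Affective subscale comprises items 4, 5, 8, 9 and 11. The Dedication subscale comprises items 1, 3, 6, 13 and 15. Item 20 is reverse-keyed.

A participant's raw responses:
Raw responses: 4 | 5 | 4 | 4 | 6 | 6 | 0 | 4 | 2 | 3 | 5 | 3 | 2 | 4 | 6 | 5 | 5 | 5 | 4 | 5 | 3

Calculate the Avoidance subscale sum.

14

Avoidance items: 2, 7, 10, 17, 20.
Of these, item 20 is reverse-keyed; reverse-coded value = 6 − response.
  item 2: 5
  item 7: 0
  item 10: 3
  item 17: 5
  item 20: 6 − 5 = 1
Sum = 5 + 0 + 3 + 5 + 1 = 14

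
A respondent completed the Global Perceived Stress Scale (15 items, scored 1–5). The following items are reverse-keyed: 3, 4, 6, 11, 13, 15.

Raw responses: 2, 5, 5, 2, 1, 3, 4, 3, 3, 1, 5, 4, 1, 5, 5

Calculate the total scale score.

Reversing items 3, 4, 6, 11, 13, and 15 with 6 − raw:
Total = 2 + 5 + (6−5) + (6−2) + 1 + (6−3) + 4 + 3 + 3 + 1 + (6−5) + 4 + (6−1) + 5 + (6−5)
      = 2 + 5 + 1 + 4 + 1 + 3 + 4 + 3 + 3 + 1 + 1 + 4 + 5 + 5 + 1 = 43

43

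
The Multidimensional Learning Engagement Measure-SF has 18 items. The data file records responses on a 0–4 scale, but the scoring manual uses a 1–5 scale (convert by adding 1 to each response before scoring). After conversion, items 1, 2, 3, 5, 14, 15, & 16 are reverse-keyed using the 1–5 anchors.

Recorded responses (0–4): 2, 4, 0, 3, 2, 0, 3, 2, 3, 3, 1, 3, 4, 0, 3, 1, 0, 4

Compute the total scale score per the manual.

Convert to 1–5: 3, 5, 1, 4, 3, 1, 4, 3, 4, 4, 2, 4, 5, 1, 4, 2, 1, 5
Reverse-coded (reversed = (1+5) − raw = 6 − raw):
  item 1: 6 − 3 = 3
  item 2: 6 − 5 = 1
  item 3: 6 − 1 = 5
  item 5: 6 − 3 = 3
  item 14: 6 − 1 = 5
  item 15: 6 − 4 = 2
  item 16: 6 − 2 = 4
Scored: 3, 1, 5, 4, 3, 1, 4, 3, 4, 4, 2, 4, 5, 5, 2, 4, 1, 5
Total = 60

60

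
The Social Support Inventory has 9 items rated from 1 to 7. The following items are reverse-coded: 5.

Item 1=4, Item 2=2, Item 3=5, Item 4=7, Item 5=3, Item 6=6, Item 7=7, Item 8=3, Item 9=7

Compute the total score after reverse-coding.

46

Raw sum = 44. Reverse-coded items: 5; their raw sum = 3.
Each reversal replaces raw with 8 − raw, changing the total by 8 − 2·raw per item.
Total = 44 + 1·8 − 2·3 = 44 + 8 − 6 = 46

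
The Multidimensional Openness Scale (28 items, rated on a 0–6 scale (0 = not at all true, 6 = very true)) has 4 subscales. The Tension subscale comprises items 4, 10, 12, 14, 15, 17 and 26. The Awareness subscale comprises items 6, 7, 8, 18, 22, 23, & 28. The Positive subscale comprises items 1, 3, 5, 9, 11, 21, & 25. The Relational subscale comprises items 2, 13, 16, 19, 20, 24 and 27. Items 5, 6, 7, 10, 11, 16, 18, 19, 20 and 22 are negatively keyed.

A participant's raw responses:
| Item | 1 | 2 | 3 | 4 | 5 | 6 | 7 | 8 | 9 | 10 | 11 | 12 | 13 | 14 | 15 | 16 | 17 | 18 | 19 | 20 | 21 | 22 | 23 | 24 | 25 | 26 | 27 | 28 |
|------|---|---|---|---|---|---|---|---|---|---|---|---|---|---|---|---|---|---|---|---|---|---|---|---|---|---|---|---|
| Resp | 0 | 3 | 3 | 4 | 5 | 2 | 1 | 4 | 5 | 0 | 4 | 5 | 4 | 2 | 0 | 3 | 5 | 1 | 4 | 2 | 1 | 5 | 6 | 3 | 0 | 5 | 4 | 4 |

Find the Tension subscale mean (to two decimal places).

Tension items: 4, 10, 12, 14, 15, 17, 26.
Of these, item 10 is negatively keyed; reverse-coded value = 6 − response.
  item 4: 4
  item 10: 6 − 0 = 6
  item 12: 5
  item 14: 2
  item 15: 0
  item 17: 5
  item 26: 5
Sum = 4 + 6 + 5 + 2 + 0 + 5 + 5 = 27
Mean = 27 / 7 = 3.86

3.86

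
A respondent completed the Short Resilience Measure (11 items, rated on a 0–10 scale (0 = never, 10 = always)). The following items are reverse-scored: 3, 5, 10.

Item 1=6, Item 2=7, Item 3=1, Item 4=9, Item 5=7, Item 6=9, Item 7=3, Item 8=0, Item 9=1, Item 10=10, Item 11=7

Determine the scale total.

54

Reversing items 3, 5, and 10 with 10 − raw:
Total = 6 + 7 + (10−1) + 9 + (10−7) + 9 + 3 + 0 + 1 + (10−10) + 7
      = 6 + 7 + 9 + 9 + 3 + 9 + 3 + 0 + 1 + 0 + 7 = 54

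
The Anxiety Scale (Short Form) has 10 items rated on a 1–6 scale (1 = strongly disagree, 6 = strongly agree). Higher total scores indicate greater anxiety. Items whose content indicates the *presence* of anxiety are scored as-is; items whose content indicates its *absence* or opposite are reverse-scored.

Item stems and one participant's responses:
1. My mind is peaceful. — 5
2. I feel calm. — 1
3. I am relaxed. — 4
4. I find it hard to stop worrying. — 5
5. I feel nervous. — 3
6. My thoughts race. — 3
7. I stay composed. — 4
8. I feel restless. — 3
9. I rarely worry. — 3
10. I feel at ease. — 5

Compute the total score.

34

Items 1, 2, 3, 7, 9, 10 describe the absence/opposite of anxiety → reverse-score.
reverse-coded value = 7 − response.
  item 1: 7 − 5 = 2
  item 2: 7 − 1 = 6
  item 3: 7 − 4 = 3
  item 4: 5
  item 5: 3
  item 6: 3
  item 7: 7 − 4 = 3
  item 8: 3
  item 9: 7 − 3 = 4
  item 10: 7 − 5 = 2
Total = 2 + 6 + 3 + 5 + 3 + 3 + 3 + 3 + 4 + 2 = 34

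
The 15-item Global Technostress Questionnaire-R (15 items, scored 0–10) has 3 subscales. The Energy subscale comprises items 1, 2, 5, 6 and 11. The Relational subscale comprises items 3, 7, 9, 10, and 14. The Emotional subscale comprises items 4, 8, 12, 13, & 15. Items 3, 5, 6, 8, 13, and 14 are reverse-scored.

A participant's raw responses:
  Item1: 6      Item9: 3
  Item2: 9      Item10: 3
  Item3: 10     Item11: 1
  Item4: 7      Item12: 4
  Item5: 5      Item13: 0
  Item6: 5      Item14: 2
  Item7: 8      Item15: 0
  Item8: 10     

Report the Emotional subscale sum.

Emotional items: 4, 8, 12, 13, 15.
Of these, items 8 & 13 are reverse-scored; on a 0–10 scale, reversed = 10 − raw.
  item 4: 7
  item 8: 10 − 10 = 0
  item 12: 4
  item 13: 10 − 0 = 10
  item 15: 0
Sum = 7 + 0 + 4 + 10 + 0 = 21

21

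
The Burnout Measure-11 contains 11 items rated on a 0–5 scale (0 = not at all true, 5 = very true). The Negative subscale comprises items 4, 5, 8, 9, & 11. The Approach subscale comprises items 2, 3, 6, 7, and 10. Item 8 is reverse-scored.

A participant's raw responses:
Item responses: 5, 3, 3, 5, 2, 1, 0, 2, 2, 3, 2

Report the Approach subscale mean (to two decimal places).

Approach items: 2, 3, 6, 7, 10.
  item 2: 3
  item 3: 3
  item 6: 1
  item 7: 0
  item 10: 3
Sum = 3 + 3 + 1 + 0 + 3 = 10
Mean = 10 / 5 = 2.00

2.00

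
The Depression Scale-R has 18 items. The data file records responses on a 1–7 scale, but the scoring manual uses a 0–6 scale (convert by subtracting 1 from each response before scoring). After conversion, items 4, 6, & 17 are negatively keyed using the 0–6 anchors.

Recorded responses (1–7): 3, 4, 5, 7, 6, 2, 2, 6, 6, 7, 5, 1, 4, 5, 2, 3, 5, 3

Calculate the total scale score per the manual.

Convert to 0–6: 2, 3, 4, 6, 5, 1, 1, 5, 5, 6, 4, 0, 3, 4, 1, 2, 4, 2
Reverse-coded (reverse-coded value = 6 − response):
  item 4: 6 − 6 = 0
  item 6: 6 − 1 = 5
  item 17: 6 − 4 = 2
Scored: 2, 3, 4, 0, 5, 5, 1, 5, 5, 6, 4, 0, 3, 4, 1, 2, 2, 2
Total = 54

54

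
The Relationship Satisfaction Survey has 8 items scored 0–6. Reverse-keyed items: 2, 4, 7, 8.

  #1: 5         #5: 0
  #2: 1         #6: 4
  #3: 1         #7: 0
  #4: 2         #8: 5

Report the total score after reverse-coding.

26

Reversing items 2, 4, 7, and 8 with 6 − raw:
Total = 5 + (6−1) + 1 + (6−2) + 0 + 4 + (6−0) + (6−5)
      = 5 + 5 + 1 + 4 + 0 + 4 + 6 + 1 = 26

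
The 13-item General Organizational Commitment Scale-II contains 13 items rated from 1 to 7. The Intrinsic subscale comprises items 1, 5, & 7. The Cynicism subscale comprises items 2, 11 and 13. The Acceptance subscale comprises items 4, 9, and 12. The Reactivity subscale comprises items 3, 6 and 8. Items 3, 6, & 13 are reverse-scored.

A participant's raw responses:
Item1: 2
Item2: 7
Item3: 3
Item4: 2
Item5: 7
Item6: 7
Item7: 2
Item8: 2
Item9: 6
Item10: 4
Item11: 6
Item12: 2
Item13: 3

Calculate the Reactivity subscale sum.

Reactivity items: 3, 6, 8.
Of these, items 3 and 6 are reverse-scored; reversed = (1+7) − raw = 8 − raw.
  item 3: 8 − 3 = 5
  item 6: 8 − 7 = 1
  item 8: 2
Sum = 5 + 1 + 2 = 8

8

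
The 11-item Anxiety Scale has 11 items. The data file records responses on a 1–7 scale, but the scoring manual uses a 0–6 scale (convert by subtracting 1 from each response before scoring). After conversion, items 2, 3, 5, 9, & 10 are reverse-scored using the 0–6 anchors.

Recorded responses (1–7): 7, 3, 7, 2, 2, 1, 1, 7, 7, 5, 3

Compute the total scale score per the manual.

26

Convert to 0–6: 6, 2, 6, 1, 1, 0, 0, 6, 6, 4, 2
Reverse-coded (on a 0–6 scale, reversed = 6 − raw):
  item 2: 6 − 2 = 4
  item 3: 6 − 6 = 0
  item 5: 6 − 1 = 5
  item 9: 6 − 6 = 0
  item 10: 6 − 4 = 2
Scored: 6, 4, 0, 1, 5, 0, 0, 6, 0, 2, 2
Total = 26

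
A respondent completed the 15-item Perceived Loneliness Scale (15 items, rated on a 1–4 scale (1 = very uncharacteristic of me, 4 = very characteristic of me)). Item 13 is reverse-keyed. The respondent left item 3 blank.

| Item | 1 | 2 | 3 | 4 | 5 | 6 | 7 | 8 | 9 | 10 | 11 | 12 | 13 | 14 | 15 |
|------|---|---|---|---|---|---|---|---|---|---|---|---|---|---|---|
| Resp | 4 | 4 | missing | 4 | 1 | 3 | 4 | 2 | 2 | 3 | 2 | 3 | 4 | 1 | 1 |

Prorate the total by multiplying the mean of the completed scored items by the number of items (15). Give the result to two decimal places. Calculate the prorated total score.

Reverse-coded (on a 1–4 scale, reversed = 5 − raw):
  item 13: 5 − 4 = 1
Completed scored items (14 of 15): 4, 4, 4, 1, 3, 4, 2, 2, 3, 2, 3, 1, 1, 1; sum = 35.
Person mean = 35 / 14 ≈ 2.5000
Prorated total = (35 / 14) × 15 = 37.50 (to 2 dp)

37.50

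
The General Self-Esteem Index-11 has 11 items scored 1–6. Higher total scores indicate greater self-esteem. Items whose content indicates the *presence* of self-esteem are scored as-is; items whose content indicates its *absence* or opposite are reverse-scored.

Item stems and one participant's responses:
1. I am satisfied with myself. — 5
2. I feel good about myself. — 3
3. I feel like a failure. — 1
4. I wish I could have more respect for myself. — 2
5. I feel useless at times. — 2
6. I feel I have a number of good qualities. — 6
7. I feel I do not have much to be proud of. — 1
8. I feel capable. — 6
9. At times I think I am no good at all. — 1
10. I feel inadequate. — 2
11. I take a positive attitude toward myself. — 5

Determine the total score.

Items 3, 4, 5, 7, 9, 10 describe the absence/opposite of self-esteem → reverse-score.
reversed = (1+6) − raw = 7 − raw.
  item 1: 5
  item 2: 3
  item 3: 7 − 1 = 6
  item 4: 7 − 2 = 5
  item 5: 7 − 2 = 5
  item 6: 6
  item 7: 7 − 1 = 6
  item 8: 6
  item 9: 7 − 1 = 6
  item 10: 7 − 2 = 5
  item 11: 5
Total = 5 + 3 + 6 + 5 + 5 + 6 + 6 + 6 + 6 + 5 + 5 = 58

58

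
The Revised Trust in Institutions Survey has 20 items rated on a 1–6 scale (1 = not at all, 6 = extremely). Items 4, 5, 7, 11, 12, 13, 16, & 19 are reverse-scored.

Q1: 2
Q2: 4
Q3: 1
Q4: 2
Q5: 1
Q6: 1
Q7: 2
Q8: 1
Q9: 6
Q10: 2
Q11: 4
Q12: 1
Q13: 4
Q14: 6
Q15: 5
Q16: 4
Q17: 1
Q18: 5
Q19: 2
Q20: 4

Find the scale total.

Apply reverse scoring (on a 1–6 scale, reversed = 7 − raw):
  item 4: 7 − 2 = 5
  item 5: 7 − 1 = 6
  item 7: 7 − 2 = 5
  item 11: 7 − 4 = 3
  item 12: 7 − 1 = 6
  item 13: 7 − 4 = 3
  item 16: 7 − 4 = 3
  item 19: 7 − 2 = 5
After reverse-coding: 2, 4, 1, 5, 6, 1, 5, 1, 6, 2, 3, 6, 3, 6, 5, 3, 1, 5, 5, 4
Total = 2 + 4 + 1 + 5 + 6 + 1 + 5 + 1 + 6 + 2 + 3 + 6 + 3 + 6 + 5 + 3 + 1 + 5 + 5 + 4 = 74

74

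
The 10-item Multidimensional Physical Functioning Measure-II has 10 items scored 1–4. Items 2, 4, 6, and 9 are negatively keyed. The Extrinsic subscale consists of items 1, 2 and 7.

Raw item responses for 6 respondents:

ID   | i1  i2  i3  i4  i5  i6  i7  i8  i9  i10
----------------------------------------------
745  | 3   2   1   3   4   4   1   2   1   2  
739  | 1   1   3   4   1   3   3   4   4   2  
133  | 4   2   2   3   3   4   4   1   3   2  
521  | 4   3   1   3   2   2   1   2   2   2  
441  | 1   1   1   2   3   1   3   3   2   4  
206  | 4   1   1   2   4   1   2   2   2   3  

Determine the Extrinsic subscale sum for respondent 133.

11

Respondent 133 raw: 4, 2, 2, 3, 3, 4, 4, 1, 3, 2.
Extrinsic items: 1, 2, 7.
Reverse-coded (on a 1–4 scale, reversed = 5 − raw):
  item 1: 4
  item 2: 5 − 2 = 3
  item 7: 4
Sum = 4 + 3 + 4 = 11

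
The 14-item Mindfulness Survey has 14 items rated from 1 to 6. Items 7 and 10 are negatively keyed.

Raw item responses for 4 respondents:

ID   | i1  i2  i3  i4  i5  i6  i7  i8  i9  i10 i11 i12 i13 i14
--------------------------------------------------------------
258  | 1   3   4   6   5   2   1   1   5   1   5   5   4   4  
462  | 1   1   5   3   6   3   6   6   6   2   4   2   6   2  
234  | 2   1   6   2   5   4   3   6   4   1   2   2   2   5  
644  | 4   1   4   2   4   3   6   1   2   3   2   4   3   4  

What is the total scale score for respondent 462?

51

Respondent 462 raw: 1, 1, 5, 3, 6, 3, 6, 6, 6, 2, 4, 2, 6, 2.
Reverse-coded (reverse-coded value = 7 − response):
  item 1: 1
  item 2: 1
  item 3: 5
  item 4: 3
  item 5: 6
  item 6: 3
  item 7: 7 − 6 = 1
  item 8: 6
  item 9: 6
  item 10: 7 − 2 = 5
  item 11: 4
  item 12: 2
  item 13: 6
  item 14: 2
Sum = 1 + 1 + 5 + 3 + 6 + 3 + 1 + 6 + 6 + 5 + 4 + 2 + 6 + 2 = 51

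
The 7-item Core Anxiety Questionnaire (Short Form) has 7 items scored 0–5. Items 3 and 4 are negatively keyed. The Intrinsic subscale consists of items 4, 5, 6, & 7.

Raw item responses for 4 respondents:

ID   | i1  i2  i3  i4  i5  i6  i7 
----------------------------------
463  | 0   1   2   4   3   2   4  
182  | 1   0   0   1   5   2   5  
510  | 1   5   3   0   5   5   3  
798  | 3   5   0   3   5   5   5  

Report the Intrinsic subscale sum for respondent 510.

18

Respondent 510 raw: 1, 5, 3, 0, 5, 5, 3.
Intrinsic items: 4, 5, 6, 7.
Reverse-coded (reversed = (0+5) − raw = 5 − raw):
  item 4: 5 − 0 = 5
  item 5: 5
  item 6: 5
  item 7: 3
Sum = 5 + 5 + 5 + 3 = 18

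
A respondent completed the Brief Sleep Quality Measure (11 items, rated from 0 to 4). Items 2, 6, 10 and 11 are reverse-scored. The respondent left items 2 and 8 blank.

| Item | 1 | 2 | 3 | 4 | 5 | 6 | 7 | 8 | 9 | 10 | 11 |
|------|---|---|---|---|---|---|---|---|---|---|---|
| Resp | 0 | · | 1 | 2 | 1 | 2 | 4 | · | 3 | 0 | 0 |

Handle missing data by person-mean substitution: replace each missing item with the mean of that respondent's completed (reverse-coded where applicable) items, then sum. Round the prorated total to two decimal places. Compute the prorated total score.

Reverse-coded (on a 0–4 scale, reversed = 4 − raw):
  item 6: 4 − 2 = 2
  item 10: 4 − 0 = 4
  item 11: 4 − 0 = 4
Completed scored items (9 of 11): 0, 1, 2, 1, 2, 4, 3, 4, 4; sum = 21.
Person mean = 21 / 9 ≈ 2.3333
Prorated total = (21 / 9) × 11 = 25.67 (to 2 dp)

25.67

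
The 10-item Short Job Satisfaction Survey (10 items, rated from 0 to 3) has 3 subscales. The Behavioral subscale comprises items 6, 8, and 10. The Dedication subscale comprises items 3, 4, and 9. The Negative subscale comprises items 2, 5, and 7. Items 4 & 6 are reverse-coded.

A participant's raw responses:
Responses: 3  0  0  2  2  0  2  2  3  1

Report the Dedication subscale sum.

Dedication items: 3, 4, 9.
Of these, item 4 is reverse-coded; on a 0–3 scale, reversed = 3 − raw.
  item 3: 0
  item 4: 3 − 2 = 1
  item 9: 3
Sum = 0 + 1 + 3 = 4

4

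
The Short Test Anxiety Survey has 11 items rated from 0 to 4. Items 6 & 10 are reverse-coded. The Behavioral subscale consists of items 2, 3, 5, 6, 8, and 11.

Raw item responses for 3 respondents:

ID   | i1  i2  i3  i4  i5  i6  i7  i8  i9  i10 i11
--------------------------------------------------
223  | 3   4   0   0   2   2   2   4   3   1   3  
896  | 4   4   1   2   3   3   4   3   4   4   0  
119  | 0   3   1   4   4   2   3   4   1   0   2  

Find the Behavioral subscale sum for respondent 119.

Respondent 119 raw: 0, 3, 1, 4, 4, 2, 3, 4, 1, 0, 2.
Behavioral items: 2, 3, 5, 6, 8, 11.
Reverse-coded (reversed = (0+4) − raw = 4 − raw):
  item 2: 3
  item 3: 1
  item 5: 4
  item 6: 4 − 2 = 2
  item 8: 4
  item 11: 2
Sum = 3 + 1 + 4 + 2 + 4 + 2 = 16

16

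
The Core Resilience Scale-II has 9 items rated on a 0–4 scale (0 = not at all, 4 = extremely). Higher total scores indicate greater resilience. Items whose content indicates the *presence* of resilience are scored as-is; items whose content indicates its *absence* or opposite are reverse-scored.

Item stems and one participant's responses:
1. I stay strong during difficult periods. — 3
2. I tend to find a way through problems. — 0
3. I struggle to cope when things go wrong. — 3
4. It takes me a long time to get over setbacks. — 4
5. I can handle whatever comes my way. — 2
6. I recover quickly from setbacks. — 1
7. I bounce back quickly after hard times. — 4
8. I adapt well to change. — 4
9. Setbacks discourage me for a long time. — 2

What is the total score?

17

Items 3, 4, 9 describe the absence/opposite of resilience → reverse-score.
reversed = (0+4) − raw = 4 − raw.
  item 1: 3
  item 2: 0
  item 3: 4 − 3 = 1
  item 4: 4 − 4 = 0
  item 5: 2
  item 6: 1
  item 7: 4
  item 8: 4
  item 9: 4 − 2 = 2
Total = 3 + 0 + 1 + 0 + 2 + 1 + 4 + 4 + 2 = 17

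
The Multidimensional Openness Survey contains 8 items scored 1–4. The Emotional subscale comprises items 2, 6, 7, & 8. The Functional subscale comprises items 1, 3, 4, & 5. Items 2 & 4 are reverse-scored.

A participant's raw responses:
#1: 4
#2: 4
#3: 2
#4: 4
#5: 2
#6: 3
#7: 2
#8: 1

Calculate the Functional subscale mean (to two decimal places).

2.25

Functional items: 1, 3, 4, 5.
Of these, item 4 is reverse-scored; reverse-coded value = 5 − response.
  item 1: 4
  item 3: 2
  item 4: 5 − 4 = 1
  item 5: 2
Sum = 4 + 2 + 1 + 2 = 9
Mean = 9 / 4 = 2.25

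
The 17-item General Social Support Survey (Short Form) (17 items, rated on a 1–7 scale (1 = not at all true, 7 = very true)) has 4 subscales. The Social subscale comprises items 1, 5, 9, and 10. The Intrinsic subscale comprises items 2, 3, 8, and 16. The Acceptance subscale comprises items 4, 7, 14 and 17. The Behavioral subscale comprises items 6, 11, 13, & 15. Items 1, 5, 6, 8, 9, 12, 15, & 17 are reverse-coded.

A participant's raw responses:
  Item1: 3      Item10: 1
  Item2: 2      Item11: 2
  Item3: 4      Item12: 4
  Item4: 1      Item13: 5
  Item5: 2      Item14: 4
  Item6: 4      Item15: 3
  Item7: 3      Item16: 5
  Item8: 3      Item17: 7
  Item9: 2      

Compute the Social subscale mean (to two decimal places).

Social items: 1, 5, 9, 10.
Of these, items 1, 5, & 9 are reverse-coded; reverse-coded value = 8 − response.
  item 1: 8 − 3 = 5
  item 5: 8 − 2 = 6
  item 9: 8 − 2 = 6
  item 10: 1
Sum = 5 + 6 + 6 + 1 = 18
Mean = 18 / 4 = 4.50

4.50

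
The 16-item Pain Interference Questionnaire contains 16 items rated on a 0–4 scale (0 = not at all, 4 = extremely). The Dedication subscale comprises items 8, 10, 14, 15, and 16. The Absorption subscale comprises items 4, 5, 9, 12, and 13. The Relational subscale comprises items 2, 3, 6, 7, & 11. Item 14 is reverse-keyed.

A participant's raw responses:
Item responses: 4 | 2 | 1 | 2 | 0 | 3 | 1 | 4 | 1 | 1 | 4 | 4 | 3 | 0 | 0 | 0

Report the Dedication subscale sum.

9

Dedication items: 8, 10, 14, 15, 16.
Of these, item 14 is reverse-keyed; reversed = (0+4) − raw = 4 − raw.
  item 8: 4
  item 10: 1
  item 14: 4 − 0 = 4
  item 15: 0
  item 16: 0
Sum = 4 + 1 + 4 + 0 + 0 = 9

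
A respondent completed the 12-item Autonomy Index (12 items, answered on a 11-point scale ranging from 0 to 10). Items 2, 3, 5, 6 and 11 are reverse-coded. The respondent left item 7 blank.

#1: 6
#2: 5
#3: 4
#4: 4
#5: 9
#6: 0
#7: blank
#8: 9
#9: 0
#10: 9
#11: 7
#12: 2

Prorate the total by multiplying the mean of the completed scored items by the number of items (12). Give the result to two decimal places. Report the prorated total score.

Reverse-coded (reverse-coded value = 10 − response):
  item 2: 10 − 5 = 5
  item 3: 10 − 4 = 6
  item 5: 10 − 9 = 1
  item 6: 10 − 0 = 10
  item 11: 10 − 7 = 3
Completed scored items (11 of 12): 6, 5, 6, 4, 1, 10, 9, 0, 9, 3, 2; sum = 55.
Person mean = 55 / 11 ≈ 5.0000
Prorated total = (55 / 11) × 12 = 60.00 (to 2 dp)

60.00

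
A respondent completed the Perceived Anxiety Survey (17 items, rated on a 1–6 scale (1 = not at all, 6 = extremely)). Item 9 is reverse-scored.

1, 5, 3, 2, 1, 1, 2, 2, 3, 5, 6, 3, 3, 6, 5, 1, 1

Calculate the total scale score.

51

Reverse-scored items use 7 − raw:
  item 9: 7 − 3 = 4
Scored responses: 1, 5, 3, 2, 1, 1, 2, 2, 4, 5, 6, 3, 3, 6, 5, 1, 1
Total = 1 + 5 + 3 + 2 + 1 + 1 + 2 + 2 + 4 + 5 + 6 + 3 + 3 + 6 + 5 + 1 + 1 = 51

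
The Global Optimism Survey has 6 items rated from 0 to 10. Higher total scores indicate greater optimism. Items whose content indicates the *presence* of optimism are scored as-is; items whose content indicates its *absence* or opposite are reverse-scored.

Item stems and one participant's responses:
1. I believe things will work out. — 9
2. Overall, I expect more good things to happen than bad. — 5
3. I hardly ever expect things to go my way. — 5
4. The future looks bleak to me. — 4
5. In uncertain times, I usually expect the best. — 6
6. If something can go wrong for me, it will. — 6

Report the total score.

35

Items 3, 4, 6 describe the absence/opposite of optimism → reverse-score.
reverse-coded value = 10 − response.
  item 1: 9
  item 2: 5
  item 3: 10 − 5 = 5
  item 4: 10 − 4 = 6
  item 5: 6
  item 6: 10 − 6 = 4
Total = 9 + 5 + 5 + 6 + 6 + 4 = 35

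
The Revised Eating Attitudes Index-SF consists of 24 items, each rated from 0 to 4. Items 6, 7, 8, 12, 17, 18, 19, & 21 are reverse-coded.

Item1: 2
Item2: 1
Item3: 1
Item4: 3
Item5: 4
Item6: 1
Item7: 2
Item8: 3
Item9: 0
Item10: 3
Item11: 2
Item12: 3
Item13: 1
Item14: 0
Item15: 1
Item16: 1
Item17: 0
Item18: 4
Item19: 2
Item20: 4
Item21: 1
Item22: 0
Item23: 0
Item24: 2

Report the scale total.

41

Reversing items 6, 7, 8, 12, 17, 18, 19, & 21 with 4 − raw:
Total = 2 + 1 + 1 + 3 + 4 + (4−1) + (4−2) + (4−3) + 0 + 3 + 2 + (4−3) + 1 + 0 + 1 + 1 + (4−0) + (4−4) + (4−2) + 4 + (4−1) + 0 + 0 + 2
      = 2 + 1 + 1 + 3 + 4 + 3 + 2 + 1 + 0 + 3 + 2 + 1 + 1 + 0 + 1 + 1 + 4 + 0 + 2 + 4 + 3 + 0 + 0 + 2 = 41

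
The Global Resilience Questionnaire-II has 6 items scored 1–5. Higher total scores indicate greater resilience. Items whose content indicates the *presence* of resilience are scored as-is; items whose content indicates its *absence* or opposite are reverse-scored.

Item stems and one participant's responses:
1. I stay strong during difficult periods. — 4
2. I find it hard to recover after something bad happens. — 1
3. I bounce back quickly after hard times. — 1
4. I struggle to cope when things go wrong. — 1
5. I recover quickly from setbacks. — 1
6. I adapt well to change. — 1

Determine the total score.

Items 2, 4 describe the absence/opposite of resilience → reverse-score.
on a 1–5 scale, reversed = 6 − raw.
  item 1: 4
  item 2: 6 − 1 = 5
  item 3: 1
  item 4: 6 − 1 = 5
  item 5: 1
  item 6: 1
Total = 4 + 5 + 1 + 5 + 1 + 1 = 17

17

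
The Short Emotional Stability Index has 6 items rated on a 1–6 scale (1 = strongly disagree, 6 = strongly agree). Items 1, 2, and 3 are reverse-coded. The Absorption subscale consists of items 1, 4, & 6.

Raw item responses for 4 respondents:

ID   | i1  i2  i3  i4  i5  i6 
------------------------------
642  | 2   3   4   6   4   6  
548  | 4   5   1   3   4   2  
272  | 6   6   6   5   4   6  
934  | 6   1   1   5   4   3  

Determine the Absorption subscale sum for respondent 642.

Respondent 642 raw: 2, 3, 4, 6, 4, 6.
Absorption items: 1, 4, 6.
Reverse-coded (reverse-coded value = 7 − response):
  item 1: 7 − 2 = 5
  item 4: 6
  item 6: 6
Sum = 5 + 6 + 6 = 17

17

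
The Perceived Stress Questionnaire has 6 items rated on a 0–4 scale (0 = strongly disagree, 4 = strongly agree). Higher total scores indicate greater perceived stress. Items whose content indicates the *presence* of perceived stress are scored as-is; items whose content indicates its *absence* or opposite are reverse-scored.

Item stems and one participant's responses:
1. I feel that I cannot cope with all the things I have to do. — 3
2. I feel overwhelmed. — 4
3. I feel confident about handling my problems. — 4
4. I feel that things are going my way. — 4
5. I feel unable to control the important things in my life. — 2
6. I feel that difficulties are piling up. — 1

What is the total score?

Items 3, 4 describe the absence/opposite of perceived stress → reverse-score.
reversed = (0+4) − raw = 4 − raw.
  item 1: 3
  item 2: 4
  item 3: 4 − 4 = 0
  item 4: 4 − 4 = 0
  item 5: 2
  item 6: 1
Total = 3 + 4 + 0 + 0 + 2 + 1 = 10

10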